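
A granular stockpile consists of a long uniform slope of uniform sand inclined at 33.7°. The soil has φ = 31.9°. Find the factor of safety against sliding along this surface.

FS = 0.93

For a dry cohesionless infinite slope the factor of safety is FS = tanφ / tanβ.
FS = tan31.9° / tan33.7° = 0.6224 / 0.6669 = 0.933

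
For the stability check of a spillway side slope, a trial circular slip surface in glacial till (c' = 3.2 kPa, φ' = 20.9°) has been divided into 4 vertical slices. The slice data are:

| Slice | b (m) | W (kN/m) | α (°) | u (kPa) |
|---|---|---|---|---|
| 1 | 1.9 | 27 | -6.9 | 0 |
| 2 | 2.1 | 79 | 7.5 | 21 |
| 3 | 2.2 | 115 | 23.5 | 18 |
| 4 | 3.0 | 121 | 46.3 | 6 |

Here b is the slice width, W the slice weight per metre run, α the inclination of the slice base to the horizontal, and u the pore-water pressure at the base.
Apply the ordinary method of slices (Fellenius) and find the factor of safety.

Ordinary method of slices: FS = Σ[c'·Δl_i + (W_i cosα_i − u_i·Δl_i)·tanφ'] / Σ W_i sinα_i, with Δl_i = b_i / cosα_i.
Slice 1: Δl = 1.9/cos(-6.9°) = 1.914 m; N'_1 = 27·cos(-6.9°) − 0·1.914 = 26.8; c'Δl = 6.12; W sinα = -3.2
Slice 2: Δl = 2.1/cos7.5° = 2.118 m; N'_2 = 79·cos7.5° − 21·2.118 = 33.8; c'Δl = 6.78; W sinα = 10.3
Slice 3: Δl = 2.2/cos23.5° = 2.399 m; N'_3 = 115·cos23.5° − 18·2.399 = 62.3; c'Δl = 7.68; W sinα = 45.9
Slice 4: Δl = 3.0/cos46.3° = 4.342 m; N'_4 = 121·cos46.3° − 6·4.342 = 57.5; c'Δl = 13.90; W sinα = 87.5
Σc'Δl = 34.5 kN/m; ΣN' = 180.5 kN/m; ΣW sinα = 140.4 kN/m
Resisting = 34.5 + 180.5·tan20.9° = 34.5 + 68.9 = 103.4 kN/m
FS = 103.4 / 140.4 = 0.736

FS = 0.74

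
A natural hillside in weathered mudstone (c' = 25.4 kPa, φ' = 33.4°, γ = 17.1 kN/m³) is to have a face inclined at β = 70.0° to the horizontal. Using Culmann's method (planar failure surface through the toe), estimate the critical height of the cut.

Culmann's analysis gives the critical failure plane at α_cr = (β + φ')/2 = (70.0 + 33.4)/2 = 51.7°, and the critical height
H_c = (4c'/γ) · sinβ cosφ' / [1 − cos(β − φ')]
    = (4·25.4/17.1) · sin70.0°·cos33.4° / [1 − cos(36.6°)]
    = 5.942 · 0.9397·0.8348 / [1 − 0.8028]
    = 5.942 · 0.7845 / 0.1972
    = 23.64 m

H_c = 23.64 m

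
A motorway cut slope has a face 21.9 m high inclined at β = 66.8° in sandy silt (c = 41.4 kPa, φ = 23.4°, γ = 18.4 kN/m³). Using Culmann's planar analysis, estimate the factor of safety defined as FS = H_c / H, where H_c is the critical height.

H_c = (4c/γ) · sinβ cosφ / [1 − cos(β − φ)]
    = (4·41.4/18.4) · sin66.8°·cos23.4° / [1 − cos43.4°]
    = 9.000 · 0.8435 / 0.2734 = 27.77 m
FS = H_c / H = 27.77 / 21.9 = 1.268

FS = 1.27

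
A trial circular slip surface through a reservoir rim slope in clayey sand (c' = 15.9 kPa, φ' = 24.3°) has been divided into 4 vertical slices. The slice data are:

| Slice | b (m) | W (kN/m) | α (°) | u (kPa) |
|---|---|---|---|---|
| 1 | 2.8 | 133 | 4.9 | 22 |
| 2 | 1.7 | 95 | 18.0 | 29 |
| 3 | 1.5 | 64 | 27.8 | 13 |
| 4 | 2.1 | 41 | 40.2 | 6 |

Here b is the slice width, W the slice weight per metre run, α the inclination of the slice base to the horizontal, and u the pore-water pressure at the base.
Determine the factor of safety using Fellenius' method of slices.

Ordinary method of slices: FS = Σ[c'·Δl_i + (W_i cosα_i − u_i·Δl_i)·tanφ'] / Σ W_i sinα_i, with Δl_i = b_i / cosα_i.
Slice 1: Δl = 2.8/cos4.9° = 2.810 m; N'_1 = 133·cos4.9° − 22·2.810 = 70.7; c'Δl = 44.68; W sinα = 11.4
Slice 2: Δl = 1.7/cos18.0° = 1.787 m; N'_2 = 95·cos18.0° − 29·1.787 = 38.5; c'Δl = 28.42; W sinα = 29.4
Slice 3: Δl = 1.5/cos27.8° = 1.696 m; N'_3 = 64·cos27.8° − 13·1.696 = 34.6; c'Δl = 26.96; W sinα = 29.8
Slice 4: Δl = 2.1/cos40.2° = 2.749 m; N'_4 = 41·cos40.2° − 6·2.749 = 14.8; c'Δl = 43.72; W sinα = 26.5
Σc'Δl = 143.8 kN/m; ΣN' = 158.6 kN/m; ΣW sinα = 97.0 kN/m
Resisting = 143.8 + 158.6·tan24.3° = 143.8 + 71.6 = 215.4 kN/m
FS = 215.4 / 97.0 = 2.220

FS = 2.22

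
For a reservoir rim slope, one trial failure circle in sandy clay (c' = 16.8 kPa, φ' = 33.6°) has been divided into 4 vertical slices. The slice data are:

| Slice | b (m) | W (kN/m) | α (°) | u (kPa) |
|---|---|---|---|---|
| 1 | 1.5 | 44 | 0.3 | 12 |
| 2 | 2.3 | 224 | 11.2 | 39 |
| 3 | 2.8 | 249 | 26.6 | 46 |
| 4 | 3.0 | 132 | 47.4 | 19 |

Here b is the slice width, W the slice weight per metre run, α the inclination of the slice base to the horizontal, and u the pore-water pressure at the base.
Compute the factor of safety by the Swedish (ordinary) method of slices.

FS = 1.39

Ordinary method of slices: FS = Σ[c'·Δl_i + (W_i cosα_i − u_i·Δl_i)·tanφ'] / Σ W_i sinα_i, with Δl_i = b_i / cosα_i.
Slice 1: Δl = 1.5/cos0.3° = 1.500 m; N'_1 = 44·cos0.3° − 12·1.500 = 26.0; c'Δl = 25.20; W sinα = 0.2
Slice 2: Δl = 2.3/cos11.2° = 2.345 m; N'_2 = 224·cos11.2° − 39·2.345 = 128.3; c'Δl = 39.39; W sinα = 43.5
Slice 3: Δl = 2.8/cos26.6° = 3.131 m; N'_3 = 249·cos26.6° − 46·3.131 = 78.6; c'Δl = 52.61; W sinα = 111.5
Slice 4: Δl = 3.0/cos47.4° = 4.432 m; N'_4 = 132·cos47.4° − 19·4.432 = 5.1; c'Δl = 74.46; W sinα = 97.2
Σc'Δl = 191.7 kN/m; ΣN' = 238.0 kN/m; ΣW sinα = 252.4 kN/m
Resisting = 191.7 + 238.0·tan33.6° = 191.7 + 158.1 = 349.8 kN/m
FS = 349.8 / 252.4 = 1.386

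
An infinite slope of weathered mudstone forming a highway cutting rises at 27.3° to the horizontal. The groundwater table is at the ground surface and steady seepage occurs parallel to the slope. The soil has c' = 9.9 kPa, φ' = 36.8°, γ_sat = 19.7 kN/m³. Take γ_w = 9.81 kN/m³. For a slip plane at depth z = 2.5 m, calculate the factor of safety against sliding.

FS = 1.22

With seepage parallel to the slope and the water table at the surface, the effective normal stress on the slip plane uses the buoyant unit weight γ' = γ_sat − γ_w while the driving shear stress uses γ_sat:
FS = [c' + γ' z cos²β tanφ'] / [γ_sat z sinβ cosβ]
γ' = 19.7 − 9.81 = 9.89 kN/m³
Numerator = 9.9 + 9.89·2.5·cos²27.3°·tan36.8° = 9.9 + 9.89·2.5·0.7896·0.7481 = 24.506 kPa
Denominator = 19.7·2.5·sin27.3°·cos27.3° = 19.7·2.5·0.4586·0.8886 = 20.073 kPa
FS = 24.506 / 20.073 = 1.221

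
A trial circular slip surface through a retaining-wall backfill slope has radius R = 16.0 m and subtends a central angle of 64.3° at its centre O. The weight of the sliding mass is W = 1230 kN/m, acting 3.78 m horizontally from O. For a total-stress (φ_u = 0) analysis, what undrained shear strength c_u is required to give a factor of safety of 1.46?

c_u = 23.6 kPa

FS = c_u·L_a·R / (W·d), so c_u = FS·W·d / (L_a·R).
Arc length L_a = R·θ = 16.0·(64.3°·π/180) = 16.0·1.1222 = 17.96 m
c_u = 1.46·1230·3.78 / (17.96·16.0) = 6788.1 / 287.30 = 23.63 kPa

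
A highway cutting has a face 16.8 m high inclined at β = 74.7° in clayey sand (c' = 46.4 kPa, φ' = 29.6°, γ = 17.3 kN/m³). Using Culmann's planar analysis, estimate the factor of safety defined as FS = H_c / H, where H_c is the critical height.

H_c = (4c'/γ) · sinβ cosφ' / [1 − cos(β − φ')]
    = (4·46.4/17.3) · sin74.7°·cos29.6° / [1 − cos45.1°]
    = 10.728 · 0.8387 / 0.2941 = 30.59 m
FS = H_c / H = 30.59 / 16.8 = 1.821

FS = 1.82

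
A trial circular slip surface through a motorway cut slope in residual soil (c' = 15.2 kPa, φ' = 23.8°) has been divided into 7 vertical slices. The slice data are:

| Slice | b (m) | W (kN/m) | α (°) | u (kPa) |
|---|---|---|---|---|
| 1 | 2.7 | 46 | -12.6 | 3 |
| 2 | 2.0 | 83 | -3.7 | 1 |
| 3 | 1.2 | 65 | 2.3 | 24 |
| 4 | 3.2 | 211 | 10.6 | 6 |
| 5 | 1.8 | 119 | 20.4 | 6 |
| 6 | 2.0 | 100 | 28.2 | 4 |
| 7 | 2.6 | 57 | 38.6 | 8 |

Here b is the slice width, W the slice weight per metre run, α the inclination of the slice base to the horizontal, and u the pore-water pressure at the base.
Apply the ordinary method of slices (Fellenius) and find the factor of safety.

FS = 3.27

Ordinary method of slices: FS = Σ[c'·Δl_i + (W_i cosα_i − u_i·Δl_i)·tanφ'] / Σ W_i sinα_i, with Δl_i = b_i / cosα_i.
Slice 1: Δl = 2.7/cos(-12.6°) = 2.767 m; N'_1 = 46·cos(-12.6°) − 3·2.767 = 36.6; c'Δl = 42.05; W sinα = -10.0
Slice 2: Δl = 2.0/cos(-3.7°) = 2.004 m; N'_2 = 83·cos(-3.7°) − 1·2.004 = 80.8; c'Δl = 30.46; W sinα = -5.4
Slice 3: Δl = 1.2/cos2.3° = 1.201 m; N'_3 = 65·cos2.3° − 24·1.201 = 36.1; c'Δl = 18.25; W sinα = 2.6
Slice 4: Δl = 3.2/cos10.6° = 3.256 m; N'_4 = 211·cos10.6° − 6·3.256 = 187.9; c'Δl = 49.48; W sinα = 38.8
Slice 5: Δl = 1.8/cos20.4° = 1.920 m; N'_5 = 119·cos20.4° − 6·1.920 = 100.0; c'Δl = 29.19; W sinα = 41.5
Slice 6: Δl = 2.0/cos28.2° = 2.269 m; N'_6 = 100·cos28.2° − 4·2.269 = 79.1; c'Δl = 34.49; W sinα = 47.3
Slice 7: Δl = 2.6/cos38.6° = 3.327 m; N'_7 = 57·cos38.6° − 8·3.327 = 17.9; c'Δl = 50.57; W sinα = 35.6
Σc'Δl = 254.5 kN/m; ΣN' = 538.4 kN/m; ΣW sinα = 150.3 kN/m
Resisting = 254.5 + 538.4·tan23.8° = 254.5 + 237.5 = 492.0 kN/m
FS = 492.0 / 150.3 = 3.273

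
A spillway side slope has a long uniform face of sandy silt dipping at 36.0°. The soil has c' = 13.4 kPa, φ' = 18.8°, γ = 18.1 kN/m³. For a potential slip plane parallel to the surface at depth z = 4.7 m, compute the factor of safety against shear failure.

FS = 0.80

For an infinite slope with a slip plane parallel to the surface (no pore pressure): FS = [c' + γz cos²β tanφ'] / [γz sinβ cosβ].
γz = 18.1·4.7 = 85.07 kN/m²
Numerator = 13.4 + 85.07·cos²36.0°·tan18.8° = 13.4 + 85.07·0.6545·0.3404 = 32.355 kPa
Denominator = 85.07·sin36.0°·cos36.0° = 85.07·0.5878·0.8090 = 40.453 kPa
FS = 32.355 / 40.453 = 0.800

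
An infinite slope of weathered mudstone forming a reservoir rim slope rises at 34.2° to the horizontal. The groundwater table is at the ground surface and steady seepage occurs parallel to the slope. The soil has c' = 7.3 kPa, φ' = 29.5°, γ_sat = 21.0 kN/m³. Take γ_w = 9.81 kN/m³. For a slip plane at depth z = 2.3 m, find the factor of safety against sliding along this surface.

With seepage parallel to the slope and the water table at the surface, the effective normal stress on the slip plane uses the buoyant unit weight γ' = γ_sat − γ_w while the driving shear stress uses γ_sat:
FS = [c' + γ' z cos²β tanφ'] / [γ_sat z sinβ cosβ]
γ' = 21.0 − 9.81 = 11.19 kN/m³
Numerator = 7.3 + 11.19·2.3·cos²34.2°·tan29.5° = 7.3 + 11.19·2.3·0.6841·0.5658 = 17.261 kPa
Denominator = 21.0·2.3·sin34.2°·cos34.2° = 21.0·2.3·0.5621·0.8271 = 22.454 kPa
FS = 17.261 / 22.454 = 0.769

FS = 0.77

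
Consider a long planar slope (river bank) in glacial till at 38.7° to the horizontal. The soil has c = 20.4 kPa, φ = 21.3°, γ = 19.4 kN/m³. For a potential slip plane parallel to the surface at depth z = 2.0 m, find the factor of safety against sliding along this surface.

FS = 1.56

For an infinite slope with a slip plane parallel to the surface (no pore pressure): FS = [c + γz cos²β tanφ] / [γz sinβ cosβ].
γz = 19.4·2.0 = 38.80 kN/m²
Numerator = 20.4 + 38.80·cos²38.7°·tan21.3° = 20.4 + 38.80·0.6091·0.3899 = 29.614 kPa
Denominator = 38.80·sin38.7°·cos38.7° = 38.80·0.6252·0.7804 = 18.933 kPa
FS = 29.614 / 18.933 = 1.564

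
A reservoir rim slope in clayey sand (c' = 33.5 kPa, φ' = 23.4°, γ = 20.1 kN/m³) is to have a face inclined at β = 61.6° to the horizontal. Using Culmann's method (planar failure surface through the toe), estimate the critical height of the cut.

Culmann's analysis gives the critical failure plane at α_cr = (β + φ')/2 = (61.6 + 23.4)/2 = 42.5°, and the critical height
H_c = (4c'/γ) · sinβ cosφ' / [1 − cos(β − φ')]
    = (4·33.5/20.1) · sin61.6°·cos23.4° / [1 − cos(38.2°)]
    = 6.667 · 0.8796·0.9178 / [1 − 0.7859]
    = 6.667 · 0.8073 / 0.2141
    = 25.13 m

H_c = 25.13 m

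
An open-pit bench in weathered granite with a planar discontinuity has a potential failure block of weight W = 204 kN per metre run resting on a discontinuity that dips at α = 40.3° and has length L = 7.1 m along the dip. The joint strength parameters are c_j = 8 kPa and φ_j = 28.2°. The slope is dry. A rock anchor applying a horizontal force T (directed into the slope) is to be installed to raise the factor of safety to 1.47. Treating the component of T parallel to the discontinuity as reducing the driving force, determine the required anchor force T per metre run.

Resolving forces along and normal to the sliding plane, with the horizontal anchor force T adding T·sinα to the effective normal force and T·cosα acting up the plane against the driving force:
FS = [c_jL + (W cosα + T sinα) tanφ_j] / [W sinα − T cosα]
Without the anchor: N' = 155.6 kN/m, driving T_d = 131.9 kN/m, resisting R = 8·7.1 + 155.6·tan28.2° = 140.2 kN/m, FS = 1.06.
Setting FS = 1.47 and solving for T:
1.47·(131.9 − T cos40.3°) = 140.2 + T sin40.3°·tan28.2°
T·(sin40.3°·tan28.2° + 1.47·cos40.3°) = 1.47·131.9 − 140.2
T·(0.6468·0.5362 + 1.47·0.7627) = 194.0 − 140.2 = 53.7
T·1.4679 = 53.7
T = 36.6 kN/m

T = 37 kN/m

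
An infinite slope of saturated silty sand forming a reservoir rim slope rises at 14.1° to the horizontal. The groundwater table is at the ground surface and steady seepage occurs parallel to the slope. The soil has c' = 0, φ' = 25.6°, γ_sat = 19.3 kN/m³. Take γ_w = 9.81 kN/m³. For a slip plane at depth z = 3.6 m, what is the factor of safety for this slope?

FS = 0.94

With seepage parallel to the slope and the water table at the surface, the effective normal stress on the slip plane uses the buoyant unit weight γ' = γ_sat − γ_w while the driving shear stress uses γ_sat:
FS = [c' + γ' z cos²β tanφ'] / [γ_sat z sinβ cosβ]
(For c' = 0 this reduces to FS = (γ'/γ_sat)·tanφ'/tanβ.)
γ' = 19.3 − 9.81 = 9.49 kN/m³
Numerator = 0.0 + 9.49·3.6·cos²14.1°·tan25.6° = 0.0 + 9.49·3.6·0.9407·0.4791 = 15.397 kPa
Denominator = 19.3·3.6·sin14.1°·cos14.1° = 19.3·3.6·0.2436·0.9699 = 16.416 kPa
FS = 15.397 / 16.416 = 0.938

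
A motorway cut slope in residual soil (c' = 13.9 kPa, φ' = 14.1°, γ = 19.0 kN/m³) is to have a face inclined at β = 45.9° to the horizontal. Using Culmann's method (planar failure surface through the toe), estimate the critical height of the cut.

Culmann's analysis gives the critical failure plane at α_cr = (β + φ')/2 = (45.9 + 14.1)/2 = 30.0°, and the critical height
H_c = (4c'/γ) · sinβ cosφ' / [1 − cos(β − φ')]
    = (4·13.9/19.0) · sin45.9°·cos14.1° / [1 − cos(31.8°)]
    = 2.926 · 0.7181·0.9699 / [1 − 0.8499]
    = 2.926 · 0.6965 / 0.1501
    = 13.58 m

H_c = 13.58 m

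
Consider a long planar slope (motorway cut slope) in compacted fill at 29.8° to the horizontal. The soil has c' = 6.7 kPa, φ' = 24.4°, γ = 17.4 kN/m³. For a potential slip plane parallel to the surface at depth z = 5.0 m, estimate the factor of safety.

FS = 0.97

For an infinite slope with a slip plane parallel to the surface (no pore pressure): FS = [c' + γz cos²β tanφ'] / [γz sinβ cosβ].
γz = 17.4·5.0 = 87.00 kN/m²
Numerator = 6.7 + 87.00·cos²29.8°·tan24.4° = 6.7 + 87.00·0.7530·0.4536 = 36.418 kPa
Denominator = 87.00·sin29.8°·cos29.8° = 87.00·0.4970·0.8678 = 37.519 kPa
FS = 36.418 / 37.519 = 0.971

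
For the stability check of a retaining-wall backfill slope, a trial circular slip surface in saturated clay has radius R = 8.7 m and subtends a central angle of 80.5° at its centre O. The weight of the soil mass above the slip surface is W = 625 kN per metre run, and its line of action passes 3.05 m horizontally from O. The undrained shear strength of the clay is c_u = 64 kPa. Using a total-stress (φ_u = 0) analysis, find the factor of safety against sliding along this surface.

Taking moments about the centre O, the resisting moment is provided by the undrained shear strength acting along the arc:
Arc length L_a = R·θ = 8.7·(80.5°·π/180) = 8.7·1.4050 = 12.22 m
M_R = c_u·L_a·R = 64·12.22·8.7 = 6806.0 kN·m/m
M_D = W·d = 625·3.05 = 1906.2 kN·m/m
FS = M_R / M_D = 6806.0 / 1906.2 = 3.570

FS = 3.57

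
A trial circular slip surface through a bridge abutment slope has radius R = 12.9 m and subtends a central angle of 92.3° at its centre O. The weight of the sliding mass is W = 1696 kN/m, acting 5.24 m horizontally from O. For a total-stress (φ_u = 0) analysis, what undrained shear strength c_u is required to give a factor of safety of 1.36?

FS = c_u·L_a·R / (W·d), so c_u = FS·W·d / (L_a·R).
Arc length L_a = R·θ = 12.9·(92.3°·π/180) = 12.9·1.6109 = 20.78 m
c_u = 1.36·1696·5.24 / (20.78·12.9) = 12086.4 / 268.08 = 45.09 kPa

c_u = 45.1 kPa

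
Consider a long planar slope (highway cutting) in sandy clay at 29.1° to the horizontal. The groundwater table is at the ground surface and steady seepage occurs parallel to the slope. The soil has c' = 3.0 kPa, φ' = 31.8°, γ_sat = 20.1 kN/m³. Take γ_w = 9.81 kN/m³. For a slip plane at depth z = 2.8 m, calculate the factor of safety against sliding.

FS = 0.70

With seepage parallel to the slope and the water table at the surface, the effective normal stress on the slip plane uses the buoyant unit weight γ' = γ_sat − γ_w while the driving shear stress uses γ_sat:
FS = [c' + γ' z cos²β tanφ'] / [γ_sat z sinβ cosβ]
γ' = 20.1 − 9.81 = 10.29 kN/m³
Numerator = 3.0 + 10.29·2.8·cos²29.1°·tan31.8° = 3.0 + 10.29·2.8·0.7635·0.6200 = 16.639 kPa
Denominator = 20.1·2.8·sin29.1°·cos29.1° = 20.1·2.8·0.4863·0.8738 = 23.916 kPa
FS = 16.639 / 23.916 = 0.696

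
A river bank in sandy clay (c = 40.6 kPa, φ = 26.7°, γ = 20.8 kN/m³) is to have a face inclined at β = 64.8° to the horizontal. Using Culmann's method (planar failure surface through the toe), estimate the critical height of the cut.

Culmann's analysis gives the critical failure plane at α_cr = (β + φ)/2 = (64.8 + 26.7)/2 = 45.8°, and the critical height
H_c = (4c/γ) · sinβ cosφ / [1 − cos(β − φ)]
    = (4·40.6/20.8) · sin64.8°·cos26.7° / [1 − cos(38.1°)]
    = 7.808 · 0.9048·0.8934 / [1 − 0.7869]
    = 7.808 · 0.8083 / 0.2131
    = 29.62 m

H_c = 29.62 m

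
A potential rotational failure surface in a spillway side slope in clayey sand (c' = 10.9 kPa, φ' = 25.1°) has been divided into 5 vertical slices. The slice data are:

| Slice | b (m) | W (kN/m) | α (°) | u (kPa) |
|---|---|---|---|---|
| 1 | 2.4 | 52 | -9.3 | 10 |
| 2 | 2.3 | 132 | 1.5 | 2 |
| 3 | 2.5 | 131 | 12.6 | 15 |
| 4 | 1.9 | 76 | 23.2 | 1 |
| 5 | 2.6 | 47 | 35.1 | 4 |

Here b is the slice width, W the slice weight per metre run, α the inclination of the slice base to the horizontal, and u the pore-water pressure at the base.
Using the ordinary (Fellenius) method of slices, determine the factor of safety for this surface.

FS = 3.66

Ordinary method of slices: FS = Σ[c'·Δl_i + (W_i cosα_i − u_i·Δl_i)·tanφ'] / Σ W_i sinα_i, with Δl_i = b_i / cosα_i.
Slice 1: Δl = 2.4/cos(-9.3°) = 2.432 m; N'_1 = 52·cos(-9.3°) − 10·2.432 = 27.0; c'Δl = 26.51; W sinα = -8.4
Slice 2: Δl = 2.3/cos1.5° = 2.301 m; N'_2 = 132·cos1.5° − 2·2.301 = 127.4; c'Δl = 25.08; W sinα = 3.5
Slice 3: Δl = 2.5/cos12.6° = 2.562 m; N'_3 = 131·cos12.6° − 15·2.562 = 89.4; c'Δl = 27.92; W sinα = 28.6
Slice 4: Δl = 1.9/cos23.2° = 2.067 m; N'_4 = 76·cos23.2° − 1·2.067 = 67.8; c'Δl = 22.53; W sinα = 29.9
Slice 5: Δl = 2.6/cos35.1° = 3.178 m; N'_5 = 47·cos35.1° − 4·3.178 = 25.7; c'Δl = 34.64; W sinα = 27.0
Σc'Δl = 136.7 kN/m; ΣN' = 337.3 kN/m; ΣW sinα = 80.6 kN/m
Resisting = 136.7 + 337.3·tan25.1° = 136.7 + 158.0 = 294.7 kN/m
FS = 294.7 / 80.6 = 3.656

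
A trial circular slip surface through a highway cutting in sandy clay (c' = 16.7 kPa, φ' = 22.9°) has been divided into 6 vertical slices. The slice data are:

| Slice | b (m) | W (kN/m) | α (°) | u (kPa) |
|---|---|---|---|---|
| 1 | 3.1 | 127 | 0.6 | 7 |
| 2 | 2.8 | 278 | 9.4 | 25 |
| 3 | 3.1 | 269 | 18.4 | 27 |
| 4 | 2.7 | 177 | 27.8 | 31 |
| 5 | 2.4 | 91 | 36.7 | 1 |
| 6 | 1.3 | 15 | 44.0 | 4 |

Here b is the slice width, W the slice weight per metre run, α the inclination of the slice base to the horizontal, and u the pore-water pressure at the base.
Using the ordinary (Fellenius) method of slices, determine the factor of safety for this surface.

FS = 1.95

Ordinary method of slices: FS = Σ[c'·Δl_i + (W_i cosα_i − u_i·Δl_i)·tanφ'] / Σ W_i sinα_i, with Δl_i = b_i / cosα_i.
Slice 1: Δl = 3.1/cos0.6° = 3.100 m; N'_1 = 127·cos0.6° − 7·3.100 = 105.3; c'Δl = 51.77; W sinα = 1.3
Slice 2: Δl = 2.8/cos9.4° = 2.838 m; N'_2 = 278·cos9.4° − 25·2.838 = 203.3; c'Δl = 47.40; W sinα = 45.4
Slice 3: Δl = 3.1/cos18.4° = 3.267 m; N'_3 = 269·cos18.4° − 27·3.267 = 167.0; c'Δl = 54.56; W sinα = 84.9
Slice 4: Δl = 2.7/cos27.8° = 3.052 m; N'_4 = 177·cos27.8° − 31·3.052 = 61.9; c'Δl = 50.97; W sinα = 82.6
Slice 5: Δl = 2.4/cos36.7° = 2.993 m; N'_5 = 91·cos36.7° − 1·2.993 = 70.0; c'Δl = 49.99; W sinα = 54.4
Slice 6: Δl = 1.3/cos44.0° = 1.807 m; N'_6 = 15·cos44.0° − 4·1.807 = 3.6; c'Δl = 30.18; W sinα = 10.4
Σc'Δl = 284.9 kN/m; ΣN' = 611.1 kN/m; ΣW sinα = 279.0 kN/m
Resisting = 284.9 + 611.1·tan22.9° = 284.9 + 258.1 = 543.0 kN/m
FS = 543.0 / 279.0 = 1.946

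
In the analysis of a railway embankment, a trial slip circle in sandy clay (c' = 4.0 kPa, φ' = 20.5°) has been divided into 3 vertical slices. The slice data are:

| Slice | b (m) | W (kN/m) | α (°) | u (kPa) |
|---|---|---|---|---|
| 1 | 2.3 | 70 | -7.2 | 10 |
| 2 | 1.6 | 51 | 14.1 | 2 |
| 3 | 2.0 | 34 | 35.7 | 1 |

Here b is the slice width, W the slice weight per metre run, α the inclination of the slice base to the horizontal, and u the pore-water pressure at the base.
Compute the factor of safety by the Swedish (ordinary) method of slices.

FS = 2.97

Ordinary method of slices: FS = Σ[c'·Δl_i + (W_i cosα_i − u_i·Δl_i)·tanφ'] / Σ W_i sinα_i, with Δl_i = b_i / cosα_i.
Slice 1: Δl = 2.3/cos(-7.2°) = 2.318 m; N'_1 = 70·cos(-7.2°) − 10·2.318 = 46.3; c'Δl = 9.27; W sinα = -8.8
Slice 2: Δl = 1.6/cos14.1° = 1.650 m; N'_2 = 51·cos14.1° − 2·1.650 = 46.2; c'Δl = 6.60; W sinα = 12.4
Slice 3: Δl = 2.0/cos35.7° = 2.463 m; N'_3 = 34·cos35.7° − 1·2.463 = 25.1; c'Δl = 9.85; W sinα = 19.8
Σc'Δl = 25.7 kN/m; ΣN' = 117.6 kN/m; ΣW sinα = 23.5 kN/m
Resisting = 25.7 + 117.6·tan20.5° = 25.7 + 44.0 = 69.7 kN/m
FS = 69.7 / 23.5 = 2.966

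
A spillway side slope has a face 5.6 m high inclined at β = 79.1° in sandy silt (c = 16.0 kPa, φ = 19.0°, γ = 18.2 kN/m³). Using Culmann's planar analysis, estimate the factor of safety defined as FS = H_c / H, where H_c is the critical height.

H_c = (4c/γ) · sinβ cosφ / [1 − cos(β − φ)]
    = (4·16.0/18.2) · sin79.1°·cos19.0° / [1 − cos60.1°]
    = 3.516 · 0.9285 / 0.5015 = 6.51 m
FS = H_c / H = 6.51 / 5.6 = 1.163

FS = 1.16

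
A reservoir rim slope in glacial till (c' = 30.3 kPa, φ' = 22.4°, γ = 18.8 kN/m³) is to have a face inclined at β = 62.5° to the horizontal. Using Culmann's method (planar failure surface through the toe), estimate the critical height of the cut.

H_c = 22.49 m

Culmann's analysis gives the critical failure plane at α_cr = (β + φ')/2 = (62.5 + 22.4)/2 = 42.5°, and the critical height
H_c = (4c'/γ) · sinβ cosφ' / [1 − cos(β − φ')]
    = (4·30.3/18.8) · sin62.5°·cos22.4° / [1 − cos(40.1°)]
    = 6.447 · 0.8870·0.9245 / [1 − 0.7649]
    = 6.447 · 0.8201 / 0.2351
    = 22.49 m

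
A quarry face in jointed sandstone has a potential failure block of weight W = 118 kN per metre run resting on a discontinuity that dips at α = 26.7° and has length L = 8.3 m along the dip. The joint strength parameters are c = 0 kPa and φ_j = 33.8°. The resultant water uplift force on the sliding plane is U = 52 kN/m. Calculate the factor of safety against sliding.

Resolving the block weight along and normal to the plane and applying the Mohr–Coulomb strength on the joint:
N' = W cosα − U = 118·cos26.7° − 52 = 53.4 kN/m
Driving force T = W sinα = 118·sin26.7° = 53.0 kN/m
Resisting force R = c·L + N'·tanφ_j = 0·8.3 + 53.4·tan33.8° = 0.0 + 35.8 = 35.8 kN/m
FS = R / T = 35.8 / 53.0 = 0.674

FS = 0.67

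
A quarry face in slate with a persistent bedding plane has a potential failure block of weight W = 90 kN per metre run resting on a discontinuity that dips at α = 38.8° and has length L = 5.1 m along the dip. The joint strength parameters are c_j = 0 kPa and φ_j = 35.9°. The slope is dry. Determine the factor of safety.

Resolving the block weight along and normal to the plane and applying the Mohr–Coulomb strength on the joint:
N' = W cosα = 90·cos38.8° = 70.1 kN/m
Driving force T = W sinα = 90·sin38.8° = 56.4 kN/m
Resisting force R = c_j·L + N'·tanφ_j = 0·5.1 + 70.1·tan35.9° = 0.0 + 50.8 = 50.8 kN/m
FS = R / T = 50.8 / 56.4 = 0.900

FS = 0.90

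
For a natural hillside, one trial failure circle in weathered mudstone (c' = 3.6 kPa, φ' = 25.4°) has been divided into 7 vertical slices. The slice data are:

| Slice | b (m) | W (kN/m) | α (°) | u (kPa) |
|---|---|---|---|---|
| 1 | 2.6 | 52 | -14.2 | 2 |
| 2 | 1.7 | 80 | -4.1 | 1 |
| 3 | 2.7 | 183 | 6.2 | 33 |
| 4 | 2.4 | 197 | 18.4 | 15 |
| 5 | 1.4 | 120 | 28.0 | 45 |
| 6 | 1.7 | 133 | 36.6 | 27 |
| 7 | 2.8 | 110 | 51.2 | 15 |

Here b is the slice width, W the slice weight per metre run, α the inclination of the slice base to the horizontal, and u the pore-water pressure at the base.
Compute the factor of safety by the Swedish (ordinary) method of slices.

Ordinary method of slices: FS = Σ[c'·Δl_i + (W_i cosα_i − u_i·Δl_i)·tanφ'] / Σ W_i sinα_i, with Δl_i = b_i / cosα_i.
Slice 1: Δl = 2.6/cos(-14.2°) = 2.682 m; N'_1 = 52·cos(-14.2°) − 2·2.682 = 45.0; c'Δl = 9.66; W sinα = -12.8
Slice 2: Δl = 1.7/cos(-4.1°) = 1.704 m; N'_2 = 80·cos(-4.1°) − 1·1.704 = 78.1; c'Δl = 6.14; W sinα = -5.7
Slice 3: Δl = 2.7/cos6.2° = 2.716 m; N'_3 = 183·cos6.2° − 33·2.716 = 92.3; c'Δl = 9.78; W sinα = 19.8
Slice 4: Δl = 2.4/cos18.4° = 2.529 m; N'_4 = 197·cos18.4° − 15·2.529 = 149.0; c'Δl = 9.11; W sinα = 62.2
Slice 5: Δl = 1.4/cos28.0° = 1.586 m; N'_5 = 120·cos28.0° − 45·1.586 = 34.6; c'Δl = 5.71; W sinα = 56.3
Slice 6: Δl = 1.7/cos36.6° = 2.118 m; N'_6 = 133·cos36.6° − 27·2.118 = 49.6; c'Δl = 7.62; W sinα = 79.3
Slice 7: Δl = 2.8/cos51.2° = 4.469 m; N'_7 = 110·cos51.2° − 15·4.469 = 1.9; c'Δl = 16.09; W sinα = 85.7
Σc'Δl = 64.1 kN/m; ΣN' = 450.5 kN/m; ΣW sinα = 284.8 kN/m
Resisting = 64.1 + 450.5·tan25.4° = 64.1 + 213.9 = 278.0 kN/m
FS = 278.0 / 284.8 = 0.976

FS = 0.98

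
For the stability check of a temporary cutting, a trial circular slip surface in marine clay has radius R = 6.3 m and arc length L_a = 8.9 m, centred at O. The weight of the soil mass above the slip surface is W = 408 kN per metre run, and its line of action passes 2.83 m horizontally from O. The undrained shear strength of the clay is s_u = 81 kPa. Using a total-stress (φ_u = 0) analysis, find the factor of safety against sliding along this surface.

Taking moments about the centre O, the resisting moment is provided by the undrained shear strength acting along the arc:
M_R = s_u·L_a·R = 81·8.90·6.3 = 4541.7 kN·m/m
M_D = W·d = 408·2.83 = 1154.6 kN·m/m
FS = M_R / M_D = 4541.7 / 1154.6 = 3.933

FS = 3.93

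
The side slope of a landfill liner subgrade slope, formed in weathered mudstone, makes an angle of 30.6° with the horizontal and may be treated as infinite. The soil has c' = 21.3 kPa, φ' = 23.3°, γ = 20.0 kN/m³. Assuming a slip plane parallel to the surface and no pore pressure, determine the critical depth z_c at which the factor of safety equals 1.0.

z_c = 8.94 m

Setting FS = 1.00 in FS = [c' + γz cos²β tanφ'] / [γz sinβ cosβ] and solving for z:
z = c' / [γ cosβ (FS·sinβ − cosβ·tanφ')]
  = 21.3 / [20.0·cos30.6°·(1.00·sin30.6° − cos30.6°·tan23.3°)]
  = 21.3 / [20.0·0.8607·(1.00·0.5090 − 0.8607·0.4307)]
  = 21.3 / 2.3816 = 8.943 m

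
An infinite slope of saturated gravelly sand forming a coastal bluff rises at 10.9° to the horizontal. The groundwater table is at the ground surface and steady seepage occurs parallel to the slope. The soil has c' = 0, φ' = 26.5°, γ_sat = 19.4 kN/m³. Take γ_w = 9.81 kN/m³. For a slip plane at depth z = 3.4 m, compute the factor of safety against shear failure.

FS = 1.28

With seepage parallel to the slope and the water table at the surface, the effective normal stress on the slip plane uses the buoyant unit weight γ' = γ_sat − γ_w while the driving shear stress uses γ_sat:
FS = [c' + γ' z cos²β tanφ'] / [γ_sat z sinβ cosβ]
(For c' = 0 this reduces to FS = (γ'/γ_sat)·tanφ'/tanβ.)
γ' = 19.4 − 9.81 = 9.59 kN/m³
Numerator = 0.0 + 9.59·3.4·cos²10.9°·tan26.5° = 0.0 + 9.59·3.4·0.9642·0.4986 = 15.675 kPa
Denominator = 19.4·3.4·sin10.9°·cos10.9° = 19.4·3.4·0.1891·0.9820 = 12.248 kPa
FS = 15.675 / 12.248 = 1.280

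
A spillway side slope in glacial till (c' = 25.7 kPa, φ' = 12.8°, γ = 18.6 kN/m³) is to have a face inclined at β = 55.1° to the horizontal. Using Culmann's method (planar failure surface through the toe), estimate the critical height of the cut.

Culmann's analysis gives the critical failure plane at α_cr = (β + φ')/2 = (55.1 + 12.8)/2 = 34.0°, and the critical height
H_c = (4c'/γ) · sinβ cosφ' / [1 − cos(β − φ')]
    = (4·25.7/18.6) · sin55.1°·cos12.8° / [1 − cos(42.3°)]
    = 5.527 · 0.8202·0.9751 / [1 − 0.7396]
    = 5.527 · 0.7998 / 0.2604
    = 16.98 m

H_c = 16.98 m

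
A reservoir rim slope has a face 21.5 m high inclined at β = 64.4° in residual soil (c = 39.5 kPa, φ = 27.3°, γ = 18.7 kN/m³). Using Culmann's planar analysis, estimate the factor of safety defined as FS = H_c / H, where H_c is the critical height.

H_c = (4c/γ) · sinβ cosφ / [1 − cos(β − φ)]
    = (4·39.5/18.7) · sin64.4°·cos27.3° / [1 − cos37.1°]
    = 8.449 · 0.8014 / 0.2024 = 33.45 m
FS = H_c / H = 33.45 / 21.5 = 1.556

FS = 1.56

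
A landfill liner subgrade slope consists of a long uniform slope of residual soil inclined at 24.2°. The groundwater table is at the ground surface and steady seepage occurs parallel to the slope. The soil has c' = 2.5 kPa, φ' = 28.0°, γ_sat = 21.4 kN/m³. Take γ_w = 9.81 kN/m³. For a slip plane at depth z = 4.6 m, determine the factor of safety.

With seepage parallel to the slope and the water table at the surface, the effective normal stress on the slip plane uses the buoyant unit weight γ' = γ_sat − γ_w while the driving shear stress uses γ_sat:
FS = [c' + γ' z cos²β tanφ'] / [γ_sat z sinβ cosβ]
γ' = 21.4 − 9.81 = 11.59 kN/m³
Numerator = 2.5 + 11.59·4.6·cos²24.2°·tan28.0° = 2.5 + 11.59·4.6·0.8320·0.5317 = 26.084 kPa
Denominator = 21.4·4.6·sin24.2°·cos24.2° = 21.4·4.6·0.4099·0.9121 = 36.807 kPa
FS = 26.084 / 36.807 = 0.709

FS = 0.71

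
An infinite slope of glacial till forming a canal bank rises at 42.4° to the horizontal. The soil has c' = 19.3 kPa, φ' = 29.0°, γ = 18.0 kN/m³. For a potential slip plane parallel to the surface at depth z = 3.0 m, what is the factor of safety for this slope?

For an infinite slope with a slip plane parallel to the surface (no pore pressure): FS = [c' + γz cos²β tanφ'] / [γz sinβ cosβ].
γz = 18.0·3.0 = 54.00 kN/m²
Numerator = 19.3 + 54.00·cos²42.4°·tan29.0° = 19.3 + 54.00·0.5453·0.5543 = 35.623 kPa
Denominator = 54.00·sin42.4°·cos42.4° = 54.00·0.6743·0.7385 = 26.889 kPa
FS = 35.623 / 26.889 = 1.325

FS = 1.32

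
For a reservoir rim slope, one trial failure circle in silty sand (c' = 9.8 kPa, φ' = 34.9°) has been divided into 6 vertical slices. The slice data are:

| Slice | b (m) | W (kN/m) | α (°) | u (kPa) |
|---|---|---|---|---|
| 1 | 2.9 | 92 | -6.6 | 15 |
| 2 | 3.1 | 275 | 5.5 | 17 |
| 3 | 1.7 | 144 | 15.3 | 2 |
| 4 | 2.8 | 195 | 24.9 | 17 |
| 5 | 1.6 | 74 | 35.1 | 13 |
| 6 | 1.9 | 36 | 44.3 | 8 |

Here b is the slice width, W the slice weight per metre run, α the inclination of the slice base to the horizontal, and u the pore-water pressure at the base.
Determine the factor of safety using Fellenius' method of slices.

Ordinary method of slices: FS = Σ[c'·Δl_i + (W_i cosα_i − u_i·Δl_i)·tanφ'] / Σ W_i sinα_i, with Δl_i = b_i / cosα_i.
Slice 1: Δl = 2.9/cos(-6.6°) = 2.919 m; N'_1 = 92·cos(-6.6°) − 15·2.919 = 47.6; c'Δl = 28.61; W sinα = -10.6
Slice 2: Δl = 3.1/cos5.5° = 3.114 m; N'_2 = 275·cos5.5° − 17·3.114 = 220.8; c'Δl = 30.52; W sinα = 26.4
Slice 3: Δl = 1.7/cos15.3° = 1.762 m; N'_3 = 144·cos15.3° − 2·1.762 = 135.4; c'Δl = 17.27; W sinα = 38.0
Slice 4: Δl = 2.8/cos24.9° = 3.087 m; N'_4 = 195·cos24.9° − 17·3.087 = 124.4; c'Δl = 30.25; W sinα = 82.1
Slice 5: Δl = 1.6/cos35.1° = 1.956 m; N'_5 = 74·cos35.1° − 13·1.956 = 35.1; c'Δl = 19.17; W sinα = 42.6
Slice 6: Δl = 1.9/cos44.3° = 2.655 m; N'_6 = 36·cos44.3° − 8·2.655 = 4.5; c'Δl = 26.02; W sinα = 25.1
Σc'Δl = 151.8 kN/m; ΣN' = 567.8 kN/m; ΣW sinα = 203.6 kN/m
Resisting = 151.8 + 567.8·tan34.9° = 151.8 + 396.1 = 547.9 kN/m
FS = 547.9 / 203.6 = 2.692

FS = 2.69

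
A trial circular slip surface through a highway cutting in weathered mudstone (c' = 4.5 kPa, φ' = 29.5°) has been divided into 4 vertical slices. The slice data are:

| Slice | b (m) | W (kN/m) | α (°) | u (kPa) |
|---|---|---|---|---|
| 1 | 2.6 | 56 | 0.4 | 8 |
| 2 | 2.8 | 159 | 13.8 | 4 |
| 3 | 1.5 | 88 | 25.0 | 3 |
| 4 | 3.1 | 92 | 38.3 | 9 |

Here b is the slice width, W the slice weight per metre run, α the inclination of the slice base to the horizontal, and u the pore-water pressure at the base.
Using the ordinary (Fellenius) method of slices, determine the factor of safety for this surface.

Ordinary method of slices: FS = Σ[c'·Δl_i + (W_i cosα_i − u_i·Δl_i)·tanφ'] / Σ W_i sinα_i, with Δl_i = b_i / cosα_i.
Slice 1: Δl = 2.6/cos0.4° = 2.600 m; N'_1 = 56·cos0.4° − 8·2.600 = 35.2; c'Δl = 11.70; W sinα = 0.4
Slice 2: Δl = 2.8/cos13.8° = 2.883 m; N'_2 = 159·cos13.8° − 4·2.883 = 142.9; c'Δl = 12.97; W sinα = 37.9
Slice 3: Δl = 1.5/cos25.0° = 1.655 m; N'_3 = 88·cos25.0° − 3·1.655 = 74.8; c'Δl = 7.45; W sinα = 37.2
Slice 4: Δl = 3.1/cos38.3° = 3.950 m; N'_4 = 92·cos38.3° − 9·3.950 = 36.6; c'Δl = 17.78; W sinα = 57.0
Σc'Δl = 49.9 kN/m; ΣN' = 289.5 kN/m; ΣW sinα = 132.5 kN/m
Resisting = 49.9 + 289.5·tan29.5° = 49.9 + 163.8 = 213.7 kN/m
FS = 213.7 / 132.5 = 1.612

FS = 1.61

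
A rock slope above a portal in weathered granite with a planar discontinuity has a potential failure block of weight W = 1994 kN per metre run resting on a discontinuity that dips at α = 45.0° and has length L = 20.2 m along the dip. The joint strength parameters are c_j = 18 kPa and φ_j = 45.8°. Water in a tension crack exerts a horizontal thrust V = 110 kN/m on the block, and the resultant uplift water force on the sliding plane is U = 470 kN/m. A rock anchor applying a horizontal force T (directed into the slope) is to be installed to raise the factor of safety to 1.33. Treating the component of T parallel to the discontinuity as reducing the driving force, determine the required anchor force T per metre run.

T = 437 kN/m

Resolving forces along and normal to the sliding plane, with the horizontal anchor force T adding T·sinα to the effective normal force and T·cosα acting up the plane against the driving force:
FS = [c_jL + (W cosα − U − V sinα + T sinα) tanφ_j] / [W sinα + V cosα − T cosα]
Without the anchor: N' = 862.2 kN/m, driving T_d = 1487.8 kN/m, resisting R = 18·20.2 + 862.2·tan45.8° = 1250.2 kN/m, FS = 0.84.
Setting FS = 1.33 and solving for T:
1.33·(1487.8 − T cos45.0°) = 1250.2 + T sin45.0°·tan45.8°
T·(sin45.0°·tan45.8° + 1.33·cos45.0°) = 1.33·1487.8 − 1250.2
T·(0.7071·1.0283 + 1.33·0.7071) = 1978.7 − 1250.2 = 728.5
T·1.6676 = 728.5
T = 436.9 kN/m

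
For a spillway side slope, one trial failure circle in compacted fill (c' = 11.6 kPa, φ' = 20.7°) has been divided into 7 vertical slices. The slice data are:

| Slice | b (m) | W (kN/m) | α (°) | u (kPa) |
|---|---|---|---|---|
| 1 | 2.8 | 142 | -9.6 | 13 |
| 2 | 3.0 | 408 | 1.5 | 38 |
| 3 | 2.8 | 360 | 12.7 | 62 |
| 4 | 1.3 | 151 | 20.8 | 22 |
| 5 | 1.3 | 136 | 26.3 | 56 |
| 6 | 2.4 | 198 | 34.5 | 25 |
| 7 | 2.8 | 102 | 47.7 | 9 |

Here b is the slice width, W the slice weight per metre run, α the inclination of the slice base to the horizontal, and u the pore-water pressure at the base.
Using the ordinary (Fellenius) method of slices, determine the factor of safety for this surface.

Ordinary method of slices: FS = Σ[c'·Δl_i + (W_i cosα_i − u_i·Δl_i)·tanφ'] / Σ W_i sinα_i, with Δl_i = b_i / cosα_i.
Slice 1: Δl = 2.8/cos(-9.6°) = 2.840 m; N'_1 = 142·cos(-9.6°) − 13·2.840 = 103.1; c'Δl = 32.94; W sinα = -23.7
Slice 2: Δl = 3.0/cos1.5° = 3.001 m; N'_2 = 408·cos1.5° − 38·3.001 = 293.8; c'Δl = 34.81; W sinα = 10.7
Slice 3: Δl = 2.8/cos12.7° = 2.870 m; N'_3 = 360·cos12.7° − 62·2.870 = 173.2; c'Δl = 33.29; W sinα = 79.1
Slice 4: Δl = 1.3/cos20.8° = 1.391 m; N'_4 = 151·cos20.8° − 22·1.391 = 110.6; c'Δl = 16.13; W sinα = 53.6
Slice 5: Δl = 1.3/cos26.3° = 1.450 m; N'_5 = 136·cos26.3° − 56·1.450 = 40.7; c'Δl = 16.82; W sinα = 60.3
Slice 6: Δl = 2.4/cos34.5° = 2.912 m; N'_6 = 198·cos34.5° − 25·2.912 = 90.4; c'Δl = 33.78; W sinα = 112.1
Slice 7: Δl = 2.8/cos47.7° = 4.160 m; N'_7 = 102·cos47.7° − 9·4.160 = 31.2; c'Δl = 48.26; W sinα = 75.4
Σc'Δl = 216.0 kN/m; ΣN' = 843.0 kN/m; ΣW sinα = 367.6 kN/m
Resisting = 216.0 + 843.0·tan20.7° = 216.0 + 318.5 = 534.6 kN/m
FS = 534.6 / 367.6 = 1.454

FS = 1.45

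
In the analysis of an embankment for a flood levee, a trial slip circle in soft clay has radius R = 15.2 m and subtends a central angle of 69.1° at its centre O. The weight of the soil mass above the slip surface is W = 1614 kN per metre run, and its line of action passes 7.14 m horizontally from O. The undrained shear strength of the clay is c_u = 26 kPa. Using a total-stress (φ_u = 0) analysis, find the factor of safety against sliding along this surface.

FS = 0.63

Taking moments about the centre O, the resisting moment is provided by the undrained shear strength acting along the arc:
Arc length L_a = R·θ = 15.2·(69.1°·π/180) = 15.2·1.2060 = 18.33 m
M_R = c_u·L_a·R = 26·18.33·15.2 = 7244.6 kN·m/m
M_D = W·d = 1614·7.14 = 11524.0 kN·m/m
FS = M_R / M_D = 7244.6 / 11524.0 = 0.629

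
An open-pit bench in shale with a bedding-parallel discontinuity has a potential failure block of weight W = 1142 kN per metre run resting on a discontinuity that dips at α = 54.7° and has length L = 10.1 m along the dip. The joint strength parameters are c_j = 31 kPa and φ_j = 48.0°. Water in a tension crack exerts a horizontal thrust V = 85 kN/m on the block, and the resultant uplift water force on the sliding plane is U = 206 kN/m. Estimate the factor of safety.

FS = 0.75

Resolving the block weight along and normal to the plane and applying the Mohr–Coulomb strength on the joint:
N' = W cosα − U − V sinα = 1142·cos54.7° − 206 − 85·sin54.7° = 384.5 kN/m
Driving force T = W sinα + V cosα = 1142·sin54.7° + 85·cos54.7° = 981.1 kN/m
Resisting force R = c_j·L + N'·tanφ_j = 31·10.1 + 384.5·tan48.0° = 313.1 + 427.1 = 740.2 kN/m
FS = R / T = 740.2 / 981.1 = 0.754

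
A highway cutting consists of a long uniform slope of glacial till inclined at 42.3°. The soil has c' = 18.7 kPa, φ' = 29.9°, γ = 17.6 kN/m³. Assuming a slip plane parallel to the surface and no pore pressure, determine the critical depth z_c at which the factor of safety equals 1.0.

Setting FS = 1.00 in FS = [c' + γz cos²β tanφ'] / [γz sinβ cosβ] and solving for z:
z = c' / [γ cosβ (FS·sinβ − cosβ·tanφ')]
  = 18.7 / [17.6·cos42.3°·(1.00·sin42.3° − cos42.3°·tan29.9°)]
  = 18.7 / [17.6·0.7396·(1.00·0.6730 − 0.7396·0.5750)]
  = 18.7 / 3.2245 = 5.799 m

z_c = 5.80 m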